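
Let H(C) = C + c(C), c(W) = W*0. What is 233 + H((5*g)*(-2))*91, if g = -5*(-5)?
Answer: -22517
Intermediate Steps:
g = 25
c(W) = 0
H(C) = C (H(C) = C + 0 = C)
233 + H((5*g)*(-2))*91 = 233 + ((5*25)*(-2))*91 = 233 + (125*(-2))*91 = 233 - 250*91 = 233 - 22750 = -22517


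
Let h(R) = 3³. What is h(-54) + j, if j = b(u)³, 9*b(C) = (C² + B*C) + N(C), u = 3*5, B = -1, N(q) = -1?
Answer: 9149012/729 ≈ 12550.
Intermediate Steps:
h(R) = 27
u = 15
b(C) = -⅑ - C/9 + C²/9 (b(C) = ((C² - C) - 1)/9 = (-1 + C² - C)/9 = -⅑ - C/9 + C²/9)
j = 9129329/729 (j = (-⅑ - ⅑*15 + (⅑)*15²)³ = (-⅑ - 5/3 + (⅑)*225)³ = (-⅑ - 5/3 + 25)³ = (209/9)³ = 9129329/729 ≈ 12523.)
h(-54) + j = 27 + 9129329/729 = 9149012/729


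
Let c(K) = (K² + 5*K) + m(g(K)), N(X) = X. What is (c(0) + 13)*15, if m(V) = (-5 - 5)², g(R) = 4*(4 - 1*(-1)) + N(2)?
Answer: 1695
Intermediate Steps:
g(R) = 22 (g(R) = 4*(4 - 1*(-1)) + 2 = 4*(4 + 1) + 2 = 4*5 + 2 = 20 + 2 = 22)
m(V) = 100 (m(V) = (-10)² = 100)
c(K) = 100 + K² + 5*K (c(K) = (K² + 5*K) + 100 = 100 + K² + 5*K)
(c(0) + 13)*15 = ((100 + 0² + 5*0) + 13)*15 = ((100 + 0 + 0) + 13)*15 = (100 + 13)*15 = 113*15 = 1695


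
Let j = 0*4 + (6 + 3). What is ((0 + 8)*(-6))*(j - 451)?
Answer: 21216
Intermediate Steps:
j = 9 (j = 0 + 9 = 9)
((0 + 8)*(-6))*(j - 451) = ((0 + 8)*(-6))*(9 - 451) = (8*(-6))*(-442) = -48*(-442) = 21216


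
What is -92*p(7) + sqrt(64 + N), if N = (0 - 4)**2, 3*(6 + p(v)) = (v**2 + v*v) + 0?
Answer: -7360/3 + 4*sqrt(5) ≈ -2444.4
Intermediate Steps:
p(v) = -6 + 2*v**2/3 (p(v) = -6 + ((v**2 + v*v) + 0)/3 = -6 + ((v**2 + v**2) + 0)/3 = -6 + (2*v**2 + 0)/3 = -6 + (2*v**2)/3 = -6 + 2*v**2/3)
N = 16 (N = (-4)**2 = 16)
-92*p(7) + sqrt(64 + N) = -92*(-6 + (2/3)*7**2) + sqrt(64 + 16) = -92*(-6 + (2/3)*49) + sqrt(80) = -92*(-6 + 98/3) + 4*sqrt(5) = -92*80/3 + 4*sqrt(5) = -7360/3 + 4*sqrt(5)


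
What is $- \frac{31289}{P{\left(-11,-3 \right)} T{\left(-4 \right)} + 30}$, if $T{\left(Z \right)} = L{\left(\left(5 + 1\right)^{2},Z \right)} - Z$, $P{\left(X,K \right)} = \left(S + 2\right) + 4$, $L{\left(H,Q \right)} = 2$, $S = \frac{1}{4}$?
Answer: $- \frac{62578}{135} \approx -463.54$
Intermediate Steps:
$S = \frac{1}{4} \approx 0.25$
$P{\left(X,K \right)} = \frac{25}{4}$ ($P{\left(X,K \right)} = \left(\frac{1}{4} + 2\right) + 4 = \frac{9}{4} + 4 = \frac{25}{4}$)
$T{\left(Z \right)} = 2 - Z$
$- \frac{31289}{P{\left(-11,-3 \right)} T{\left(-4 \right)} + 30} = - \frac{31289}{\frac{25 \left(2 - -4\right)}{4} + 30} = - \frac{31289}{\frac{25 \left(2 + 4\right)}{4} + 30} = - \frac{31289}{\frac{25}{4} \cdot 6 + 30} = - \frac{31289}{\frac{75}{2} + 30} = - \frac{31289}{\frac{135}{2}} = \left(-31289\right) \frac{2}{135} = - \frac{62578}{135}$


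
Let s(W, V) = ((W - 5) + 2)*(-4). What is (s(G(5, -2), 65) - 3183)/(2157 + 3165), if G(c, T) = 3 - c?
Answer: -3163/5322 ≈ -0.59433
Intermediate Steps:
s(W, V) = 12 - 4*W (s(W, V) = ((-5 + W) + 2)*(-4) = (-3 + W)*(-4) = 12 - 4*W)
(s(G(5, -2), 65) - 3183)/(2157 + 3165) = ((12 - 4*(3 - 1*5)) - 3183)/(2157 + 3165) = ((12 - 4*(3 - 5)) - 3183)/5322 = ((12 - 4*(-2)) - 3183)*(1/5322) = ((12 + 8) - 3183)*(1/5322) = (20 - 3183)*(1/5322) = -3163*1/5322 = -3163/5322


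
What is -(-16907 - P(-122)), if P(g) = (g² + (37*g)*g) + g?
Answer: 582377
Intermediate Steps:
P(g) = g + 38*g² (P(g) = (g² + 37*g²) + g = 38*g² + g = g + 38*g²)
-(-16907 - P(-122)) = -(-16907 - (-122)*(1 + 38*(-122))) = -(-16907 - (-122)*(1 - 4636)) = -(-16907 - (-122)*(-4635)) = -(-16907 - 1*565470) = -(-16907 - 565470) = -1*(-582377) = 582377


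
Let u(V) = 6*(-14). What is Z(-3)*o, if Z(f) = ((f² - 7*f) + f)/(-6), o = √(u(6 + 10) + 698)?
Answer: -9*√614/2 ≈ -111.51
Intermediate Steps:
u(V) = -84
o = √614 (o = √(-84 + 698) = √614 ≈ 24.779)
Z(f) = f - f²/6 (Z(f) = (f² - 6*f)*(-⅙) = f - f²/6)
Z(-3)*o = ((⅙)*(-3)*(6 - 1*(-3)))*√614 = ((⅙)*(-3)*(6 + 3))*√614 = ((⅙)*(-3)*9)*√614 = -9*√614/2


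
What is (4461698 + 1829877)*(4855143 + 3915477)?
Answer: 55181013526500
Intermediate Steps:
(4461698 + 1829877)*(4855143 + 3915477) = 6291575*8770620 = 55181013526500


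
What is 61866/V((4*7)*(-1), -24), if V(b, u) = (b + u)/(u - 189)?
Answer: 6588729/26 ≈ 2.5341e+5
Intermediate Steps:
V(b, u) = (b + u)/(-189 + u)
61866/V((4*7)*(-1), -24) = 61866/((((4*7)*(-1) - 24)/(-189 - 24))) = 61866/(((28*(-1) - 24)/(-213))) = 61866/((-(-28 - 24)/213)) = 61866/((-1/213*(-52))) = 61866/(52/213) = 61866*(213/52) = 6588729/26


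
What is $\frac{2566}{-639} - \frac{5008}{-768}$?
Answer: $\frac{25613}{10224} \approx 2.5052$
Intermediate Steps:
$\frac{2566}{-639} - \frac{5008}{-768} = 2566 \left(- \frac{1}{639}\right) - - \frac{313}{48} = - \frac{2566}{639} + \frac{313}{48} = \frac{25613}{10224}$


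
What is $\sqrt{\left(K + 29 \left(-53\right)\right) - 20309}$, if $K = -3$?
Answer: $i \sqrt{21849} \approx 147.81 i$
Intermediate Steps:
$\sqrt{\left(K + 29 \left(-53\right)\right) - 20309} = \sqrt{\left(-3 + 29 \left(-53\right)\right) - 20309} = \sqrt{\left(-3 - 1537\right) - 20309} = \sqrt{-1540 - 20309} = \sqrt{-21849} = i \sqrt{21849}$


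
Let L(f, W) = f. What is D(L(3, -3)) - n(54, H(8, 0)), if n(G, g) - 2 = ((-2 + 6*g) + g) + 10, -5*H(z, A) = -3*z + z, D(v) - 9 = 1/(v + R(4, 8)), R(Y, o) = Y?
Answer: -814/35 ≈ -23.257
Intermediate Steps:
D(v) = 9 + 1/(4 + v) (D(v) = 9 + 1/(v + 4) = 9 + 1/(4 + v))
H(z, A) = 2*z/5 (H(z, A) = -(-3*z + z)/5 = -(-2)*z/5 = 2*z/5)
n(G, g) = 10 + 7*g (n(G, g) = 2 + (((-2 + 6*g) + g) + 10) = 2 + ((-2 + 7*g) + 10) = 2 + (8 + 7*g) = 10 + 7*g)
D(L(3, -3)) - n(54, H(8, 0)) = (37 + 9*3)/(4 + 3) - (10 + 7*((⅖)*8)) = (37 + 27)/7 - (10 + 7*(16/5)) = (⅐)*64 - (10 + 112/5) = 64/7 - 1*162/5 = 64/7 - 162/5 = -814/35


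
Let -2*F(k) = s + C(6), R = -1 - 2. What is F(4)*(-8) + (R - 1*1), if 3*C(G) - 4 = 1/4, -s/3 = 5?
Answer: -175/3 ≈ -58.333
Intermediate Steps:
R = -3
s = -15 (s = -3*5 = -15)
C(G) = 17/12 (C(G) = 4/3 + (1/3)/4 = 4/3 + (1/3)*(1/4) = 4/3 + 1/12 = 17/12)
F(k) = 163/24 (F(k) = -(-15 + 17/12)/2 = -1/2*(-163/12) = 163/24)
F(4)*(-8) + (R - 1*1) = (163/24)*(-8) + (-3 - 1*1) = -163/3 + (-3 - 1) = -163/3 - 4 = -175/3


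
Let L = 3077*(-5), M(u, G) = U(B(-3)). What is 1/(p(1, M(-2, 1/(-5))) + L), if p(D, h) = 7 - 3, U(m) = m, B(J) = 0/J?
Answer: -1/15381 ≈ -6.5015e-5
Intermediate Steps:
B(J) = 0
M(u, G) = 0
p(D, h) = 4
L = -15385
1/(p(1, M(-2, 1/(-5))) + L) = 1/(4 - 15385) = 1/(-15381) = -1/15381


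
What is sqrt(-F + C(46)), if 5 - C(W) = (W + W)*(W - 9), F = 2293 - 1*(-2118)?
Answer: I*sqrt(7810) ≈ 88.374*I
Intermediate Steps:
F = 4411 (F = 2293 + 2118 = 4411)
C(W) = 5 - 2*W*(-9 + W) (C(W) = 5 - (W + W)*(W - 9) = 5 - 2*W*(-9 + W))
sqrt(-F + C(46)) = sqrt(-1*4411 + (5 - 2*46**2 + 18*46)) = sqrt(-4411 + (5 - 2*2116 + 828)) = sqrt(-4411 + (5 - 4232 + 828)) = sqrt(-4411 - 3399) = sqrt(-7810) = I*sqrt(7810)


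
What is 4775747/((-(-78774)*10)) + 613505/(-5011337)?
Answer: 23449595215039/3947630608380 ≈ 5.9402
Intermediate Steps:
4775747/((-(-78774)*10)) + 613505/(-5011337) = 4775747/((-78774*(-10))) + 613505*(-1/5011337) = 4775747/787740 - 613505/5011337 = 23449595215039/3947630608380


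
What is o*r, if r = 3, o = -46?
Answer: -138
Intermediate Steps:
o*r = -46*3 = -138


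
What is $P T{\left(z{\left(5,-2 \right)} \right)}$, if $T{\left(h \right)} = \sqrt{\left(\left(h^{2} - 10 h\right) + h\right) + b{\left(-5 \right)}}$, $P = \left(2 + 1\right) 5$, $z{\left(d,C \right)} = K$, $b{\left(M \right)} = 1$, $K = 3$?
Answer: $15 i \sqrt{17} \approx 61.847 i$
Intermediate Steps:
$z{\left(d,C \right)} = 3$
$P = 15$ ($P = 3 \cdot 5 = 15$)
$T{\left(h \right)} = \sqrt{1 + h^{2} - 9 h}$ ($T{\left(h \right)} = \sqrt{\left(\left(h^{2} - 10 h\right) + h\right) + 1} = \sqrt{\left(h^{2} - 9 h\right) + 1} = \sqrt{1 + h^{2} - 9 h}$)
$P T{\left(z{\left(5,-2 \right)} \right)} = 15 \sqrt{1 + 3^{2} - 27} = 15 \sqrt{1 + 9 - 27} = 15 \sqrt{-17} = 15 i \sqrt{17}$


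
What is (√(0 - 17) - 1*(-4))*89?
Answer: 356 + 89*I*√17 ≈ 356.0 + 366.96*I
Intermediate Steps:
(√(0 - 17) - 1*(-4))*89 = (√(-17) + 4)*89 = (I*√17 + 4)*89 = (4 + I*√17)*89 = 356 + 89*I*√17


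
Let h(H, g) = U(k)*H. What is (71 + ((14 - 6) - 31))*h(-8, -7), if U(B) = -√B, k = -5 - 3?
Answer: 768*I*√2 ≈ 1086.1*I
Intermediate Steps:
k = -8
h(H, g) = -2*I*H*√2 (h(H, g) = (-√(-8))*H = (-2*I*√2)*H = -2*I*H*√2)
(71 + ((14 - 6) - 31))*h(-8, -7) = (71 + ((14 - 6) - 31))*(-2*I*(-8)*√2) = (71 + (8 - 31))*(16*I*√2) = (71 - 23)*(16*I*√2) = 48*(16*I*√2) = 768*I*√2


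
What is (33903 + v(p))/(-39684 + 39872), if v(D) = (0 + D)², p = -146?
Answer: 55219/188 ≈ 293.72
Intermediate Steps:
v(D) = D²
(33903 + v(p))/(-39684 + 39872) = (33903 + (-146)²)/(-39684 + 39872) = (33903 + 21316)/188 = 55219*(1/188) = 55219/188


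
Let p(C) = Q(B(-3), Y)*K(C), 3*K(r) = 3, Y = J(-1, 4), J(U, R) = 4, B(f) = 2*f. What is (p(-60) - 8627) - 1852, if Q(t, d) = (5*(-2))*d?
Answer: -10519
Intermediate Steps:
Y = 4
K(r) = 1 (K(r) = (1/3)*3 = 1)
Q(t, d) = -10*d
p(C) = -40 (p(C) = -10*4*1 = -40*1 = -40)
(p(-60) - 8627) - 1852 = (-40 - 8627) - 1852 = -8667 - 1852 = -10519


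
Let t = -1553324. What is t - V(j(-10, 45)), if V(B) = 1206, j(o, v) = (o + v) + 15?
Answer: -1554530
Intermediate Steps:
j(o, v) = 15 + o + v
t - V(j(-10, 45)) = -1553324 - 1*1206 = -1553324 - 1206 = -1554530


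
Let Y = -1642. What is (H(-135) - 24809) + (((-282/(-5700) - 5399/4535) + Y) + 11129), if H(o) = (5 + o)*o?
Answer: 1918773019/861650 ≈ 2226.9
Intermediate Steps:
H(o) = o*(5 + o)
(H(-135) - 24809) + (((-282/(-5700) - 5399/4535) + Y) + 11129) = (-135*(5 - 135) - 24809) + (((-282/(-5700) - 5399/4535) - 1642) + 11129) = (-135*(-130) - 24809) + (((-282*(-1/5700) - 5399*1/4535) - 1642) + 11129) = (17550 - 24809) + (((47/950 - 5399/4535) - 1642) + 11129) = -7259 + ((-983181/861650 - 1642) + 11129) = -7259 + (-1415812481/861650 + 11129) = -7259 + 8173490369/861650 = 1918773019/861650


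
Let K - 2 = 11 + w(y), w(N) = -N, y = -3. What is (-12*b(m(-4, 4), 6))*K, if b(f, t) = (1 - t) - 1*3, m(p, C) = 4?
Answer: 1536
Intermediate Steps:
K = 16 (K = 2 + (11 - 1*(-3)) = 2 + (11 + 3) = 2 + 14 = 16)
b(f, t) = -2 - t (b(f, t) = (1 - t) - 3 = -2 - t)
(-12*b(m(-4, 4), 6))*K = -12*(-2 - 1*6)*16 = -12*(-2 - 6)*16 = -12*(-8)*16 = 96*16 = 1536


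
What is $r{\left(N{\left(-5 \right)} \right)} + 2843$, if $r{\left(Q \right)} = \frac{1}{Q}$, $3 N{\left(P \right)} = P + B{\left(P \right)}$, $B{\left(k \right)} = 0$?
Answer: $\frac{14212}{5} \approx 2842.4$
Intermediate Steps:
$N{\left(P \right)} = \frac{P}{3}$ ($N{\left(P \right)} = \frac{P + 0}{3} = \frac{P}{3}$)
$r{\left(N{\left(-5 \right)} \right)} + 2843 = \frac{1}{\frac{1}{3} \left(-5\right)} + 2843 = \frac{1}{- \frac{5}{3}} + 2843 = - \frac{3}{5} + 2843 = \frac{14212}{5}$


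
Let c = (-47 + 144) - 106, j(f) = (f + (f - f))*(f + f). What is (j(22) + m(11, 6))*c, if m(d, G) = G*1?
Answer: -8766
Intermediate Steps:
j(f) = 2*f² (j(f) = (f + 0)*(2*f) = f*(2*f) = 2*f²)
m(d, G) = G
c = -9 (c = 97 - 106 = -9)
(j(22) + m(11, 6))*c = (2*22² + 6)*(-9) = (2*484 + 6)*(-9) = (968 + 6)*(-9) = 974*(-9) = -8766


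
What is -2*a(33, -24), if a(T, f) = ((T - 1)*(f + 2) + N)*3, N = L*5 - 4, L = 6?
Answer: 4068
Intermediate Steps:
N = 26 (N = 6*5 - 4 = 30 - 4 = 26)
a(T, f) = 78 + 3*(-1 + T)*(2 + f) (a(T, f) = ((T - 1)*(f + 2) + 26)*3 = ((-1 + T)*(2 + f) + 26)*3 = (26 + (-1 + T)*(2 + f))*3 = 78 + 3*(-1 + T)*(2 + f))
-2*a(33, -24) = -2*(72 - 3*(-24) + 6*33 + 3*33*(-24)) = -2*(72 + 72 + 198 - 2376) = -2*(-2034) = 4068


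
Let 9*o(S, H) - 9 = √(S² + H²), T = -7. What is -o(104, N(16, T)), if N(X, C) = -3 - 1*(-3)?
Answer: -113/9 ≈ -12.556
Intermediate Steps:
N(X, C) = 0 (N(X, C) = -3 + 3 = 0)
o(S, H) = 1 + √(H² + S²)/9 (o(S, H) = 1 + √(S² + H²)/9 = 1 + √(H² + S²)/9)
-o(104, N(16, T)) = -(1 + √(0² + 104²)/9) = -(1 + √(0 + 10816)/9) = -(1 + √10816/9) = -(1 + (⅑)*104) = -(1 + 104/9) = -1*113/9 = -113/9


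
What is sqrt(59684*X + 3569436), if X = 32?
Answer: 2*sqrt(1369831) ≈ 2340.8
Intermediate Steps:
sqrt(59684*X + 3569436) = sqrt(59684*32 + 3569436) = sqrt(1909888 + 3569436) = sqrt(5479324) = 2*sqrt(1369831)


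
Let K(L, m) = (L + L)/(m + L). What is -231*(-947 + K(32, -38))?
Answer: 221221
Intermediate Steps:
K(L, m) = 2*L/(L + m) (K(L, m) = (2*L)/(L + m) = 2*L/(L + m))
-231*(-947 + K(32, -38)) = -231*(-947 + 2*32/(32 - 38)) = -231*(-947 + 2*32/(-6)) = -231*(-947 + 2*32*(-1/6)) = -231*(-947 - 32/3) = -231*(-2873/3) = 221221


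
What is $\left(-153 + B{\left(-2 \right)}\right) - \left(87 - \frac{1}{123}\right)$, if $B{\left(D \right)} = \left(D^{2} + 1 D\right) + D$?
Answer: $- \frac{29519}{123} \approx -239.99$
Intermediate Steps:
$B{\left(D \right)} = D^{2} + 2 D$ ($B{\left(D \right)} = \left(D^{2} + D\right) + D = \left(D + D^{2}\right) + D = D^{2} + 2 D$)
$\left(-153 + B{\left(-2 \right)}\right) - \left(87 - \frac{1}{123}\right) = \left(-153 - 2 \left(2 - 2\right)\right) - \left(87 - \frac{1}{123}\right) = \left(-153 - 0\right) + \left(\frac{1}{123} - 87\right) = \left(-153 + 0\right) - \frac{10700}{123} = -153 - \frac{10700}{123} = - \frac{29519}{123}$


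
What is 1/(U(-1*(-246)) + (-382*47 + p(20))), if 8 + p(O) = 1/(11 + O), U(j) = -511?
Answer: -31/572662 ≈ -5.4133e-5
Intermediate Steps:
p(O) = -8 + 1/(11 + O)
1/(U(-1*(-246)) + (-382*47 + p(20))) = 1/(-511 + (-382*47 + (-87 - 8*20)/(11 + 20))) = 1/(-511 + (-17954 + (-87 - 160)/31)) = 1/(-511 + (-17954 + (1/31)*(-247))) = 1/(-511 + (-17954 - 247/31)) = 1/(-511 - 556821/31) = 1/(-572662/31) = -31/572662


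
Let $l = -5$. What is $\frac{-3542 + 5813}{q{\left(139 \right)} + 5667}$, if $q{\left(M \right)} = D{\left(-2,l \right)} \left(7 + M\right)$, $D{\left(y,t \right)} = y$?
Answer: $\frac{2271}{5375} \approx 0.42251$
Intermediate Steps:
$q{\left(M \right)} = -14 - 2 M$ ($q{\left(M \right)} = - 2 \left(7 + M\right) = -14 - 2 M$)
$\frac{-3542 + 5813}{q{\left(139 \right)} + 5667} = \frac{-3542 + 5813}{\left(-14 - 278\right) + 5667} = \frac{2271}{\left(-14 - 278\right) + 5667} = \frac{2271}{-292 + 5667} = \frac{2271}{5375}$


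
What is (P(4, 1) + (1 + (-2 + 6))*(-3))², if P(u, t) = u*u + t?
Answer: 4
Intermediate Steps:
P(u, t) = t + u² (P(u, t) = u² + t = t + u²)
(P(4, 1) + (1 + (-2 + 6))*(-3))² = ((1 + 4²) + (1 + (-2 + 6))*(-3))² = ((1 + 16) + (1 + 4)*(-3))² = (17 + 5*(-3))² = (17 - 15)² = 2² = 4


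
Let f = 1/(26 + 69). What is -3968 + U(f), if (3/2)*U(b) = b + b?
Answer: -1130876/285 ≈ -3968.0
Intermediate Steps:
f = 1/95 ≈ 0.010526
U(b) = 4*b/3 (U(b) = 2*(b + b)/3 = 2*(2*b)/3 = 4*b/3)
-3968 + U(f) = -3968 + (4/3)*(1/95) = -3968 + 4/285 = -1130876/285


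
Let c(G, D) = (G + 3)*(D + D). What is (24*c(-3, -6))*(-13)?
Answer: 0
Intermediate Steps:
c(G, D) = 2*D*(3 + G) (c(G, D) = (3 + G)*(2*D) = 2*D*(3 + G))
(24*c(-3, -6))*(-13) = (24*(2*(-6)*(3 - 3)))*(-13) = (24*(2*(-6)*0))*(-13) = (24*0)*(-13) = 0*(-13) = 0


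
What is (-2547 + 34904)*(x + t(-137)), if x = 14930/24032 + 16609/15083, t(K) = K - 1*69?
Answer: -1197944190806753/181237328 ≈ -6.6098e+6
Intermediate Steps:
t(K) = -69 + K (t(K) = K - 69 = -69 + K)
x = 312168339/181237328 (x = 14930*(1/24032) + 16609*(1/15083) = 7465/12016 + 16609/15083 = 312168339/181237328 ≈ 1.7224)
(-2547 + 34904)*(x + t(-137)) = (-2547 + 34904)*(312168339/181237328 + (-69 - 137)) = 32357*(312168339/181237328 - 206) = 32357*(-37022721229/181237328) = -1197944190806753/181237328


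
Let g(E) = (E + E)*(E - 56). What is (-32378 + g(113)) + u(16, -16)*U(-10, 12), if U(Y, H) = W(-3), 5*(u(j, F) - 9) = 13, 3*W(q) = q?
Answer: -97538/5 ≈ -19508.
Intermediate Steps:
W(q) = q/3
u(j, F) = 58/5 (u(j, F) = 9 + (⅕)*13 = 9 + 13/5 = 58/5)
U(Y, H) = -1 (U(Y, H) = (⅓)*(-3) = -1)
g(E) = 2*E*(-56 + E) (g(E) = (2*E)*(-56 + E) = 2*E*(-56 + E))
(-32378 + g(113)) + u(16, -16)*U(-10, 12) = (-32378 + 2*113*(-56 + 113)) + (58/5)*(-1) = (-32378 + 2*113*57) - 58/5 = (-32378 + 12882) - 58/5 = -19496 - 58/5 = -97538/5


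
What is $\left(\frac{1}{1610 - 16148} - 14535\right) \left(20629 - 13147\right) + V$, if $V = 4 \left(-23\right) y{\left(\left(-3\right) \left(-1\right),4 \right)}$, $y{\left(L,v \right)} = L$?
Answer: $- \frac{263504028005}{2423} \approx -1.0875 \cdot 10^{8}$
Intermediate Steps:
$V = -276$ ($V = 4 \left(-23\right) \left(\left(-3\right) \left(-1\right)\right) = \left(-92\right) 3 = -276$)
$\left(\frac{1}{1610 - 16148} - 14535\right) \left(20629 - 13147\right) + V = \left(\frac{1}{1610 - 16148} - 14535\right) \left(20629 - 13147\right) - 276 = \left(\frac{1}{-14538} - 14535\right) 7482 - 276 = \left(- \frac{1}{14538} - 14535\right) 7482 - 276 = \left(- \frac{211309831}{14538}\right) 7482 - 276 = - \frac{263503359257}{2423} - 276 = - \frac{263504028005}{2423}$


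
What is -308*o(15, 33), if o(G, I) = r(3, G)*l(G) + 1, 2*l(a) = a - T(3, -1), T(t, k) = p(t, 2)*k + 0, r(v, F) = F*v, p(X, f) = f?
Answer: -118118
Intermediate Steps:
T(t, k) = 2*k (T(t, k) = 2*k + 0 = 2*k)
l(a) = 1 + a/2 (l(a) = (a - 2*(-1))/2 = (a - 1*(-2))/2 = (a + 2)/2 = (2 + a)/2 = 1 + a/2)
o(G, I) = 1 + 3*G*(1 + G/2) (o(G, I) = (G*3)*(1 + G/2) + 1 = (3*G)*(1 + G/2) + 1 = 3*G*(1 + G/2) + 1 = 1 + 3*G*(1 + G/2))
-308*o(15, 33) = -308*(1 + (3/2)*15*(2 + 15)) = -308*(1 + (3/2)*15*17) = -308*(1 + 765/2) = -308*767/2 = -118118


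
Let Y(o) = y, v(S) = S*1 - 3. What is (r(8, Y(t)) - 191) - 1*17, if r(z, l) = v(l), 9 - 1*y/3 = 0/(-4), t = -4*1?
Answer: -184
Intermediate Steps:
v(S) = -3 + S (v(S) = S - 3 = -3 + S)
t = -4
y = 27 (y = 27 - 0/(-4) = 27 - 0*(-1)/4 = 27 - 3*0 = 27 + 0 = 27)
Y(o) = 27
r(z, l) = -3 + l
(r(8, Y(t)) - 191) - 1*17 = ((-3 + 27) - 191) - 1*17 = (24 - 191) - 17 = -167 - 17 = -184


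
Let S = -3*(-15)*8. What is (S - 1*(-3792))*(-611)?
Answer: -2536872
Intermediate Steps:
S = 360 (S = 45*8 = 360)
(S - 1*(-3792))*(-611) = (360 - 1*(-3792))*(-611) = (360 + 3792)*(-611) = 4152*(-611) = -2536872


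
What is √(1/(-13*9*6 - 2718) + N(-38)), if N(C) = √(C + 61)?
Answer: √(-95 + 324900*√23)/570 ≈ 2.1899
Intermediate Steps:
N(C) = √(61 + C)
√(1/(-13*9*6 - 2718) + N(-38)) = √(1/(-13*9*6 - 2718) + √(61 - 38)) = √(1/(-117*6 - 2718) + √23) = √(1/(-702 - 2718) + √23) = √(1/(-3420) + √23) = √(-1/3420 + √23)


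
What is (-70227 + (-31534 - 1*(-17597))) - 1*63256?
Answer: -147420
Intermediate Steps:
(-70227 + (-31534 - 1*(-17597))) - 1*63256 = (-70227 + (-31534 + 17597)) - 63256 = (-70227 - 13937) - 63256 = -84164 - 63256 = -147420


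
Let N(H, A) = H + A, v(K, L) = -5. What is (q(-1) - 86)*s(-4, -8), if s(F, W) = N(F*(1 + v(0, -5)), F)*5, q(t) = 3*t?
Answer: -5340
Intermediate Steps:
N(H, A) = A + H
s(F, W) = -15*F (s(F, W) = (F + F*(1 - 5))*5 = (F + F*(-4))*5 = (F - 4*F)*5 = -3*F*5 = -15*F)
(q(-1) - 86)*s(-4, -8) = (3*(-1) - 86)*(-15*(-4)) = (-3 - 86)*60 = -89*60 = -5340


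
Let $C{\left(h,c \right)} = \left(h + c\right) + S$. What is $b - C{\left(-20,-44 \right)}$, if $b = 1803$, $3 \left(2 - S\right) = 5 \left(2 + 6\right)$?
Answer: $\frac{5635}{3} \approx 1878.3$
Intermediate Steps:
$S = - \frac{34}{3}$ ($S = 2 - \frac{5 \left(2 + 6\right)}{3} = 2 - \frac{5 \cdot 8}{3} = 2 - \frac{40}{3} = - \frac{34}{3} \approx -11.333$)
$C{\left(h,c \right)} = - \frac{34}{3} + c + h$ ($C{\left(h,c \right)} = \left(h + c\right) - \frac{34}{3} = \left(c + h\right) - \frac{34}{3} = - \frac{34}{3} + c + h$)
$b - C{\left(-20,-44 \right)} = 1803 - \left(- \frac{34}{3} - 44 - 20\right) = 1803 - - \frac{226}{3} = 1803 + \frac{226}{3} = \frac{5635}{3}$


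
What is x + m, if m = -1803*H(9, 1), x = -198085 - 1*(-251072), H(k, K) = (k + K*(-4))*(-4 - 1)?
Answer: 98062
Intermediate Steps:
H(k, K) = -5*k + 20*K (H(k, K) = (k - 4*K)*(-5) = -5*k + 20*K)
x = 52987 (x = -198085 + 251072 = 52987)
m = 45075 (m = -1803*(-5*9 + 20*1) = -1803*(-45 + 20) = -1803*(-25) = 45075)
x + m = 52987 + 45075 = 98062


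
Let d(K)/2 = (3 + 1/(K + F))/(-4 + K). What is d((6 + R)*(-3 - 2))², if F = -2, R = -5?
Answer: 1600/3969 ≈ 0.40312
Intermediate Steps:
d(K) = 2*(3 + 1/(-2 + K))/(-4 + K) (d(K) = 2*((3 + 1/(K - 2))/(-4 + K)) = 2*((3 + 1/(-2 + K))/(-4 + K)) = 2*(3 + 1/(-2 + K))/(-4 + K))
d((6 + R)*(-3 - 2))² = (2*(-5 + 3*((6 - 5)*(-3 - 2)))/(8 + ((6 - 5)*(-3 - 2))² - 6*(6 - 5)*(-3 - 2)))² = (2*(-5 + 3*(1*(-5)))/(8 + (1*(-5))² - 6*(-5)))² = (2*(-5 + 3*(-5))/(8 + (-5)² - 6*(-5)))² = (2*(-5 - 15)/(8 + 25 + 30))² = (2*(-20)/63)² = (2*(1/63)*(-20))² = (-40/63)² = 1600/3969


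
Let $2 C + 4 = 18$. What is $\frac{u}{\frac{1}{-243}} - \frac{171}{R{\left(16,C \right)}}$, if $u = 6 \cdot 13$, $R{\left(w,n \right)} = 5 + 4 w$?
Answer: $- \frac{435999}{23} \approx -18956.0$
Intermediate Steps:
$C = 7$ ($C = -2 + \frac{1}{2} \cdot 18 = -2 + 9 = 7$)
$u = 78$
$\frac{u}{\frac{1}{-243}} - \frac{171}{R{\left(16,C \right)}} = \frac{78}{\frac{1}{-243}} - \frac{171}{5 + 4 \cdot 16} = \frac{78}{- \frac{1}{243}} - \frac{171}{5 + 64} = 78 \left(-243\right) - \frac{171}{69} = -18954 - \frac{57}{23} = - \frac{435999}{23}$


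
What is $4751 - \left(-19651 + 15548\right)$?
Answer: $8854$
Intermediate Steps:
$4751 - \left(-19651 + 15548\right) = 4751 - -4103 = 4751 + 4103 = 8854$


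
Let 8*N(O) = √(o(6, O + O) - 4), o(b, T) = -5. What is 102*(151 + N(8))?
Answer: 15402 + 153*I/4 ≈ 15402.0 + 38.25*I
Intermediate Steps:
N(O) = 3*I/8 (N(O) = √(-5 - 4)/8 = √(-9)/8 = (3*I)/8 = 3*I/8)
102*(151 + N(8)) = 102*(151 + 3*I/8) = 15402 + 153*I/4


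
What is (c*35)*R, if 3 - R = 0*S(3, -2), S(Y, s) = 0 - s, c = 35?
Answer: 3675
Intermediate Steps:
S(Y, s) = -s
R = 3 (R = 3 - 0*(-1*(-2)) = 3 - 0*2 = 3 - 1*0 = 3 + 0 = 3)
(c*35)*R = (35*35)*3 = 1225*3 = 3675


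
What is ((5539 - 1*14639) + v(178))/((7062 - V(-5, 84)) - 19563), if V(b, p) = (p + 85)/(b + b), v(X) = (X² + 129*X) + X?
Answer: -457240/124841 ≈ -3.6626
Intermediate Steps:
v(X) = X² + 130*X
V(b, p) = (85 + p)/(2*b) (V(b, p) = (85 + p)/((2*b)) = (85 + p)*(1/(2*b)) = (85 + p)/(2*b))
((5539 - 1*14639) + v(178))/((7062 - V(-5, 84)) - 19563) = ((5539 - 1*14639) + 178*(130 + 178))/((7062 - (85 + 84)/(2*(-5))) - 19563) = ((5539 - 14639) + 178*308)/((7062 - (-1)*169/(2*5)) - 19563) = (-9100 + 54824)/((7062 - 1*(-169/10)) - 19563) = 45724/((7062 + 169/10) - 19563) = 45724/(70789/10 - 19563) = 45724/(-124841/10) = 45724*(-10/124841) = -457240/124841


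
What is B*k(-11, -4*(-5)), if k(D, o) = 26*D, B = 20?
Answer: -5720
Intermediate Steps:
B*k(-11, -4*(-5)) = 20*(26*(-11)) = 20*(-286) = -5720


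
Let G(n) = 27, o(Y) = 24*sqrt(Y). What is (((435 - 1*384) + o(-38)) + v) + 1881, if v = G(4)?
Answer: 1959 + 24*I*sqrt(38) ≈ 1959.0 + 147.95*I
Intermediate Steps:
v = 27
(((435 - 1*384) + o(-38)) + v) + 1881 = (((435 - 1*384) + 24*sqrt(-38)) + 27) + 1881 = (((435 - 384) + 24*(I*sqrt(38))) + 27) + 1881 = ((51 + 24*I*sqrt(38)) + 27) + 1881 = (78 + 24*I*sqrt(38)) + 1881 = 1959 + 24*I*sqrt(38)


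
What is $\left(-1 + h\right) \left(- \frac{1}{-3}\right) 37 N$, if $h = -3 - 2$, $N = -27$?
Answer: $1998$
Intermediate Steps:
$h = -5$ ($h = -3 - 2 = -5$)
$\left(-1 + h\right) \left(- \frac{1}{-3}\right) 37 N = \left(-1 - 5\right) \left(- \frac{1}{-3}\right) 37 \left(-27\right) = - 6 \left(\left(-1\right) \left(- \frac{1}{3}\right)\right) 37 \left(-27\right) = \left(-6\right) \frac{1}{3} \cdot 37 \left(-27\right) = \left(-2\right) 37 \left(-27\right) = \left(-74\right) \left(-27\right) = 1998$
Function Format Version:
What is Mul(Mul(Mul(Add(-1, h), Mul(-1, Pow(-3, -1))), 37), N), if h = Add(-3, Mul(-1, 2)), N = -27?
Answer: 1998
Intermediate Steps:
h = -5 (h = Add(-3, -2) = -5)
Mul(Mul(Mul(Add(-1, h), Mul(-1, Pow(-3, -1))), 37), N) = Mul(Mul(Mul(Add(-1, -5), Mul(-1, Pow(-3, -1))), 37), -27) = Mul(Mul(Mul(-6, Mul(-1, Rational(-1, 3))), 37), -27) = Mul(Mul(Mul(-6, Rational(1, 3)), 37), -27) = Mul(Mul(-2, 37), -27) = Mul(-74, -27) = 1998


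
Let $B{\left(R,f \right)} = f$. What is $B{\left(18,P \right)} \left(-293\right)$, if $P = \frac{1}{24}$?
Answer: $- \frac{293}{24} \approx -12.208$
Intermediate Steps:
$P = \frac{1}{24} \approx 0.041667$
$B{\left(18,P \right)} \left(-293\right) = \frac{1}{24} \left(-293\right) = - \frac{293}{24}$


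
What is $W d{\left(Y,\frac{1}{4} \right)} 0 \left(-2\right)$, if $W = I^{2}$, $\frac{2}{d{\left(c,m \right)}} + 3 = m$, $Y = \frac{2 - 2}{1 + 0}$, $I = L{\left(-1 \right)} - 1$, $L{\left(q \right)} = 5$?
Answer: $0$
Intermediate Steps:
$I = 4$ ($I = 5 - 1 = 4$)
$Y = 0$ ($Y = \frac{0}{1} = 0 \cdot 1 = 0$)
$d{\left(c,m \right)} = \frac{2}{-3 + m}$
$W = 16$ ($W = 4^{2} = 16$)
$W d{\left(Y,\frac{1}{4} \right)} 0 \left(-2\right) = 16 \frac{2}{-3 + \frac{1}{4}} \cdot 0 \left(-2\right) = 16 \frac{2}{-3 + \frac{1}{4}} \cdot 0 = 16 \frac{2}{- \frac{11}{4}} \cdot 0 = 16 \cdot 2 \left(- \frac{4}{11}\right) 0 = 16 \left(- \frac{8}{11}\right) 0 = \left(- \frac{128}{11}\right) 0 = 0$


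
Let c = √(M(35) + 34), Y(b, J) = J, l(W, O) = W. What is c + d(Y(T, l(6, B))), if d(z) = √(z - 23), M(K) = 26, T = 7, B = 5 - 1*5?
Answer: 2*√15 + I*√17 ≈ 7.746 + 4.1231*I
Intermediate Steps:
B = 0 (B = 5 - 5 = 0)
d(z) = √(-23 + z)
c = 2*√15 (c = √(26 + 34) = √60 = 2*√15 ≈ 7.7460)
c + d(Y(T, l(6, B))) = 2*√15 + √(-23 + 6) = 2*√15 + √(-17) = 2*√15 + I*√17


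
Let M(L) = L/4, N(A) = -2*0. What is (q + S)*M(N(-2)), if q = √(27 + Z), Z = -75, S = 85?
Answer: 0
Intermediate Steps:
N(A) = 0
M(L) = L/4 (M(L) = L*(¼) = L/4)
q = 4*I*√3 (q = √(27 - 75) = √(-48) = 4*I*√3 ≈ 6.9282*I)
(q + S)*M(N(-2)) = (4*I*√3 + 85)*((¼)*0) = (85 + 4*I*√3)*0 = 0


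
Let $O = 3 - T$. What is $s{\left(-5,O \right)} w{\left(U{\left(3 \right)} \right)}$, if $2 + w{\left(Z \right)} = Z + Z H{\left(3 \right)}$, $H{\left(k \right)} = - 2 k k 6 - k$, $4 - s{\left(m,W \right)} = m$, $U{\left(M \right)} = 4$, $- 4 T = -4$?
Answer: $-3978$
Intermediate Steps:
$T = 1$ ($T = \left(- \frac{1}{4}\right) \left(-4\right) = 1$)
$O = 2$ ($O = 3 - 1 = 2$)
$s{\left(m,W \right)} = 4 - m$
$H{\left(k \right)} = - k - 12 k^{2}$ ($H{\left(k \right)} = - 2 k^{2} \cdot 6 - k = - 12 k^{2} - k = - k - 12 k^{2}$)
$w{\left(Z \right)} = -2 - 110 Z$ ($w{\left(Z \right)} = -2 + \left(Z + Z \left(\left(-1\right) 3 \left(1 + 12 \cdot 3\right)\right)\right) = -2 + \left(Z + Z \left(\left(-1\right) 3 \left(1 + 36\right)\right)\right) = -2 + \left(Z + Z \left(\left(-1\right) 3 \cdot 37\right)\right) = -2 + \left(Z + Z \left(-111\right)\right) = -2 + \left(Z - 111 Z\right) = -2 - 110 Z$)
$s{\left(-5,O \right)} w{\left(U{\left(3 \right)} \right)} = \left(4 - -5\right) \left(-2 - 440\right) = \left(4 + 5\right) \left(-2 - 440\right) = 9 \left(-442\right) = -3978$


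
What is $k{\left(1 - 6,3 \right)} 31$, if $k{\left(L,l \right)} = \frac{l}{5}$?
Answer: $\frac{93}{5} \approx 18.6$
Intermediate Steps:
$k{\left(L,l \right)} = \frac{l}{5}$ ($k{\left(L,l \right)} = l \frac{1}{5} = \frac{l}{5}$)
$k{\left(1 - 6,3 \right)} 31 = \frac{1}{5} \cdot 3 \cdot 31 = \frac{3}{5} \cdot 31 = \frac{93}{5}$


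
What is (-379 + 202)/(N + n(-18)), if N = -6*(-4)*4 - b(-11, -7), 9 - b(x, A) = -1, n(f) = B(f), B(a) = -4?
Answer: -177/82 ≈ -2.1585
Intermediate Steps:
n(f) = -4
b(x, A) = 10 (b(x, A) = 9 - 1*(-1) = 9 + 1 = 10)
N = 86 (N = -6*(-4)*4 - 1*10 = 24*4 - 10 = 96 - 10 = 86)
(-379 + 202)/(N + n(-18)) = (-379 + 202)/(86 - 4) = -177/82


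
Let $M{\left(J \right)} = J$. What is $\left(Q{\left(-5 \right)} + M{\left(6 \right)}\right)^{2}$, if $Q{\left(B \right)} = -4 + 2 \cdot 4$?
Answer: $100$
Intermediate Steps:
$Q{\left(B \right)} = 4$ ($Q{\left(B \right)} = -4 + 8 = 4$)
$\left(Q{\left(-5 \right)} + M{\left(6 \right)}\right)^{2} = \left(4 + 6\right)^{2} = 10^{2} = 100$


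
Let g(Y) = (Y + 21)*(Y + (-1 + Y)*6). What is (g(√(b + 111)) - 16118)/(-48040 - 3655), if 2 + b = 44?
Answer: 15173/51695 - 423*√17/51695 ≈ 0.25977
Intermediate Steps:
b = 42 (b = -2 + 44 = 42)
g(Y) = (-6 + 7*Y)*(21 + Y) (g(Y) = (21 + Y)*(Y + (-6 + 6*Y)) = (21 + Y)*(-6 + 7*Y) = (-6 + 7*Y)*(21 + Y))
(g(√(b + 111)) - 16118)/(-48040 - 3655) = ((-126 + 7*(√(42 + 111))² + 141*√(42 + 111)) - 16118)/(-48040 - 3655) = ((-126 + 7*(√153)² + 141*√153) - 16118)/(-51695) = ((-126 + 7*(3*√17)² + 141*(3*√17)) - 16118)*(-1/51695) = ((-126 + 7*153 + 423*√17) - 16118)*(-1/51695) = ((-126 + 1071 + 423*√17) - 16118)*(-1/51695) = ((945 + 423*√17) - 16118)*(-1/51695) = (-15173 + 423*√17)*(-1/51695) = 15173/51695 - 423*√17/51695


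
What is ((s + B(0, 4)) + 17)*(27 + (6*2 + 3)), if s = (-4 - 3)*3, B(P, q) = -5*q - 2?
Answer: -1092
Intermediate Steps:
B(P, q) = -2 - 5*q
s = -21 (s = -7*3 = -21)
((s + B(0, 4)) + 17)*(27 + (6*2 + 3)) = ((-21 + (-2 - 5*4)) + 17)*(27 + (6*2 + 3)) = ((-21 + (-2 - 20)) + 17)*(27 + (12 + 3)) = ((-21 - 22) + 17)*(27 + 15) = (-43 + 17)*42 = -26*42 = -1092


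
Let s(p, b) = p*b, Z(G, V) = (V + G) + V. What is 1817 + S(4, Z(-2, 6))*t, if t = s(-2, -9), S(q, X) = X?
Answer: 1997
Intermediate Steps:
Z(G, V) = G + 2*V (Z(G, V) = (G + V) + V = G + 2*V)
s(p, b) = b*p
t = 18 (t = -9*(-2) = 18)
1817 + S(4, Z(-2, 6))*t = 1817 + (-2 + 2*6)*18 = 1817 + (-2 + 12)*18 = 1817 + 10*18 = 1817 + 180 = 1997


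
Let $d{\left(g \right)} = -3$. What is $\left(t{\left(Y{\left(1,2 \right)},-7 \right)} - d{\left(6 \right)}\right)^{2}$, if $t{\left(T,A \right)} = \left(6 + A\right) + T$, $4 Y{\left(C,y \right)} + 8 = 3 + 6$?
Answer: $\frac{81}{16} \approx 5.0625$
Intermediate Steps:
$Y{\left(C,y \right)} = \frac{1}{4}$ ($Y{\left(C,y \right)} = -2 + \frac{3 + 6}{4} = -2 + \frac{1}{4} \cdot 9 = -2 + \frac{9}{4} = \frac{1}{4}$)
$t{\left(T,A \right)} = 6 + A + T$
$\left(t{\left(Y{\left(1,2 \right)},-7 \right)} - d{\left(6 \right)}\right)^{2} = \left(\left(6 - 7 + \frac{1}{4}\right) - -3\right)^{2} = \left(- \frac{3}{4} + 3\right)^{2} = \left(\frac{9}{4}\right)^{2} = \frac{81}{16}$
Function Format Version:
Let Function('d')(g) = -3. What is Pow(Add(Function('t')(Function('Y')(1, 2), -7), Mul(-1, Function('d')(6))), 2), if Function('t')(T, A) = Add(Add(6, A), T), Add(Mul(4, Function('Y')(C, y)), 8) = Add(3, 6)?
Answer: Rational(81, 16) ≈ 5.0625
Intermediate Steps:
Function('Y')(C, y) = Rational(1, 4) (Function('Y')(C, y) = Add(-2, Mul(Rational(1, 4), Add(3, 6))) = Add(-2, Mul(Rational(1, 4), 9)) = Add(-2, Rational(9, 4)) = Rational(1, 4))
Function('t')(T, A) = Add(6, A, T)
Pow(Add(Function('t')(Function('Y')(1, 2), -7), Mul(-1, Function('d')(6))), 2) = Pow(Add(Add(6, -7, Rational(1, 4)), Mul(-1, -3)), 2) = Pow(Add(Rational(-3, 4), 3), 2) = Pow(Rational(9, 4), 2) = Rational(81, 16)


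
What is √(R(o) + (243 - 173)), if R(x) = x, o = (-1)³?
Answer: √69 ≈ 8.3066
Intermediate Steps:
o = -1
√(R(o) + (243 - 173)) = √(-1 + (243 - 173)) = √(-1 + 70) = √69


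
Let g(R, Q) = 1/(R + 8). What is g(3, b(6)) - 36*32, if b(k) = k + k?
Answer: -12671/11 ≈ -1151.9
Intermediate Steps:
b(k) = 2*k
g(R, Q) = 1/(8 + R)
g(3, b(6)) - 36*32 = 1/(8 + 3) - 36*32 = 1/11 - 1152 = -12671/11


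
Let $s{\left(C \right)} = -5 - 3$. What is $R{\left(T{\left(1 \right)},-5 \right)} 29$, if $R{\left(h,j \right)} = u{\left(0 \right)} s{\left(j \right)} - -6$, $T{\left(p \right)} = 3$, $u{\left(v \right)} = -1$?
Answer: $406$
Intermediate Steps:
$s{\left(C \right)} = -8$
$R{\left(h,j \right)} = 14$ ($R{\left(h,j \right)} = \left(-1\right) \left(-8\right) - -6 = 8 + 6 = 14$)
$R{\left(T{\left(1 \right)},-5 \right)} 29 = 14 \cdot 29 = 406$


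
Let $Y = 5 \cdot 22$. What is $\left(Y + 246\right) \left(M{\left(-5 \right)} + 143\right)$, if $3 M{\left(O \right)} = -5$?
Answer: $\frac{150944}{3} \approx 50315.0$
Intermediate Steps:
$M{\left(O \right)} = - \frac{5}{3}$ ($M{\left(O \right)} = \frac{1}{3} \left(-5\right) = - \frac{5}{3}$)
$Y = 110$
$\left(Y + 246\right) \left(M{\left(-5 \right)} + 143\right) = \left(110 + 246\right) \left(- \frac{5}{3} + 143\right) = 356 \cdot \frac{424}{3} = \frac{150944}{3}$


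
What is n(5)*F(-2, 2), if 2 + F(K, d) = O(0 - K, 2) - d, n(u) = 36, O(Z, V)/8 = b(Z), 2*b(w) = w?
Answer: 144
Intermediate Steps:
b(w) = w/2
O(Z, V) = 4*Z (O(Z, V) = 8*(Z/2) = 4*Z)
F(K, d) = -2 - d - 4*K (F(K, d) = -2 + (4*(0 - K) - d) = -2 + (4*(-K) - d) = -2 + (-4*K - d) = -2 + (-d - 4*K) = -2 - d - 4*K)
n(5)*F(-2, 2) = 36*(-2 - 1*2 - 4*(-2)) = 36*(-2 - 2 + 8) = 36*4 = 144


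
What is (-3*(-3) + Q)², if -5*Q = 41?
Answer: 16/25 ≈ 0.64000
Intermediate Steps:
Q = -41/5 (Q = -⅕*41 = -41/5 ≈ -8.2000)
(-3*(-3) + Q)² = (-3*(-3) - 41/5)² = (9 - 41/5)² = (⅘)² = 16/25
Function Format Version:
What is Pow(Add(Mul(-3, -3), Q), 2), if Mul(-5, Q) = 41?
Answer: Rational(16, 25) ≈ 0.64000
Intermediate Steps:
Q = Rational(-41, 5) (Q = Mul(Rational(-1, 5), 41) = Rational(-41, 5) ≈ -8.2000)
Pow(Add(Mul(-3, -3), Q), 2) = Pow(Add(Mul(-3, -3), Rational(-41, 5)), 2) = Pow(Add(9, Rational(-41, 5)), 2) = Pow(Rational(4, 5), 2) = Rational(16, 25)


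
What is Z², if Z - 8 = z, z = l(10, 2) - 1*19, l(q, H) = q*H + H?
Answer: 121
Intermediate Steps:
l(q, H) = H + H*q (l(q, H) = H*q + H = H + H*q)
z = 3 (z = 2*(1 + 10) - 1*19 = 2*11 - 19 = 22 - 19 = 3)
Z = 11 (Z = 8 + 3 = 11)
Z² = 11² = 121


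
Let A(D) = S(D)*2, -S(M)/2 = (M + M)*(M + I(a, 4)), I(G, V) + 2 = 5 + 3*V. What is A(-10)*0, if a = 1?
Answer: 0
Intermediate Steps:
I(G, V) = 3 + 3*V (I(G, V) = -2 + (5 + 3*V) = 3 + 3*V)
S(M) = -4*M*(15 + M) (S(M) = -2*(M + M)*(M + (3 + 3*4)) = -2*2*M*(M + (3 + 12)) = -2*2*M*(M + 15) = -2*2*M*(15 + M) = -4*M*(15 + M))
A(D) = -8*D*(15 + D) (A(D) = -4*D*(15 + D)*2 = -8*D*(15 + D))
A(-10)*0 = -8*(-10)*(15 - 10)*0 = -8*(-10)*5*0 = 400*0 = 0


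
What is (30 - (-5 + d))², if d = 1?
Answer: 1156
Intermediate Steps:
(30 - (-5 + d))² = (30 - (-5 + 1))² = (30 - 1*(-4))² = (30 + 4)² = 34² = 1156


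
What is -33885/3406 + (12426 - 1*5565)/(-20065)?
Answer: -703271091/68341390 ≈ -10.291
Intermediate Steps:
-33885/3406 + (12426 - 1*5565)/(-20065) = -33885*1/3406 + (12426 - 5565)*(-1/20065) = -33885/3406 + 6861*(-1/20065) = -33885/3406 - 6861/20065 = -703271091/68341390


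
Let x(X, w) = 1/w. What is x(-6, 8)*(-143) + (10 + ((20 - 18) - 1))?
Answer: -55/8 ≈ -6.8750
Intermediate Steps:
x(-6, 8)*(-143) + (10 + ((20 - 18) - 1)) = -143/8 + (10 + ((20 - 18) - 1)) = (⅛)*(-143) + (10 + (2 - 1)) = -143/8 + (10 + 1) = -143/8 + 11 = -55/8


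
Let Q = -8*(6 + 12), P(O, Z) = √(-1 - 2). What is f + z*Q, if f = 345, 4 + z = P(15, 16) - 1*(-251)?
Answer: -35223 - 144*I*√3 ≈ -35223.0 - 249.42*I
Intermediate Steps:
P(O, Z) = I*√3 (P(O, Z) = √(-3) = I*√3)
z = 247 + I*√3 (z = -4 + (I*√3 - 1*(-251)) = -4 + (I*√3 + 251) = -4 + (251 + I*√3) = 247 + I*√3 ≈ 247.0 + 1.732*I)
Q = -144 (Q = -8*18 = -144)
f + z*Q = 345 + (247 + I*√3)*(-144) = 345 + (-35568 - 144*I*√3) = -35223 - 144*I*√3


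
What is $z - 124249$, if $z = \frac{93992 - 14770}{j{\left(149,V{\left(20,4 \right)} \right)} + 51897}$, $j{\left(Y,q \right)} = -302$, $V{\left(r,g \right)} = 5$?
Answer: $- \frac{6410547933}{51595} \approx -1.2425 \cdot 10^{5}$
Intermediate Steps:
$z = \frac{79222}{51595}$ ($z = \frac{93992 - 14770}{-302 + 51897} = \frac{79222}{51595} \approx 1.5355$)
$z - 124249 = \frac{79222}{51595} - 124249 = - \frac{6410547933}{51595}$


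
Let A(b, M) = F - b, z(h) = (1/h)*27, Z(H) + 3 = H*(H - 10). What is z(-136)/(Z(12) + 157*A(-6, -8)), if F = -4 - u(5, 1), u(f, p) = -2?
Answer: -27/88264 ≈ -0.00030590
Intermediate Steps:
Z(H) = -3 + H*(-10 + H) (Z(H) = -3 + H*(H - 10) = -3 + H*(-10 + H))
F = -2 (F = -4 - 1*(-2) = -4 + 2 = -2)
z(h) = 27/h
A(b, M) = -2 - b
z(-136)/(Z(12) + 157*A(-6, -8)) = (27/(-136))/((-3 + 12**2 - 10*12) + 157*(-2 - 1*(-6))) = (27*(-1/136))/((-3 + 144 - 120) + 157*(-2 + 6)) = -27/(136*(21 + 157*4)) = -27/(136*(21 + 628)) = -27/136/649 = -27/136*1/649 = -27/88264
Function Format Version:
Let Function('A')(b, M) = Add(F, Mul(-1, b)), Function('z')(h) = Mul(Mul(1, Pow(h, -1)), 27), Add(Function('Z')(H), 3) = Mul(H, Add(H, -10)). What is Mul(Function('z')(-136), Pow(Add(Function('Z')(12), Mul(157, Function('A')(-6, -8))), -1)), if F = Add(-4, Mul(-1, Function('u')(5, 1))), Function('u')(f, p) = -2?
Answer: Rational(-27, 88264) ≈ -0.00030590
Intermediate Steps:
Function('Z')(H) = Add(-3, Mul(H, Add(-10, H))) (Function('Z')(H) = Add(-3, Mul(H, Add(H, -10))) = Add(-3, Mul(H, Add(-10, H))))
F = -2 (F = Add(-4, Mul(-1, -2)) = Add(-4, 2) = -2)
Function('z')(h) = Mul(27, Pow(h, -1)) (Function('z')(h) = Mul(Pow(h, -1), 27) = Mul(27, Pow(h, -1)))
Function('A')(b, M) = Add(-2, Mul(-1, b))
Mul(Function('z')(-136), Pow(Add(Function('Z')(12), Mul(157, Function('A')(-6, -8))), -1)) = Mul(Mul(27, Pow(-136, -1)), Pow(Add(Add(-3, Pow(12, 2), Mul(-10, 12)), Mul(157, Add(-2, Mul(-1, -6)))), -1)) = Mul(Mul(27, Rational(-1, 136)), Pow(Add(Add(-3, 144, -120), Mul(157, Add(-2, 6))), -1)) = Mul(Rational(-27, 136), Pow(Add(21, Mul(157, 4)), -1)) = Mul(Rational(-27, 136), Pow(Add(21, 628), -1)) = Mul(Rational(-27, 136), Pow(649, -1)) = Mul(Rational(-27, 136), Rational(1, 649)) = Rational(-27, 88264)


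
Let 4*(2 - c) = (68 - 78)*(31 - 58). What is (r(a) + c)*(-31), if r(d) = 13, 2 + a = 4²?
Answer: 3255/2 ≈ 1627.5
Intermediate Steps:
a = 14 (a = -2 + 4² = -2 + 16 = 14)
c = -131/2 (c = 2 - (68 - 78)*(31 - 58)/4 = 2 - (-5)*(-27)/2 = 2 - ¼*270 = 2 - 135/2 = -131/2 ≈ -65.500)
(r(a) + c)*(-31) = (13 - 131/2)*(-31) = -105/2*(-31) = 3255/2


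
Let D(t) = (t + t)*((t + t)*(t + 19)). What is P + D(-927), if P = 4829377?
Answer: -3116253551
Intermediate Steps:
D(t) = 4*t**2*(19 + t) (D(t) = (2*t)*((2*t)*(19 + t)) = (2*t)*(2*t*(19 + t)) = 4*t**2*(19 + t))
P + D(-927) = 4829377 + 4*(-927)**2*(19 - 927) = 4829377 + 4*859329*(-908) = 4829377 - 3121082928 = -3116253551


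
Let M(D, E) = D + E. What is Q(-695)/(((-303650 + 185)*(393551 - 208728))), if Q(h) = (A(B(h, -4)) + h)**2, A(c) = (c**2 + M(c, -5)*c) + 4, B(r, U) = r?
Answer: -938639319556/56087311695 ≈ -16.735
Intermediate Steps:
A(c) = 4 + c**2 + c*(-5 + c) (A(c) = (c**2 + (c - 5)*c) + 4 = (c**2 + (-5 + c)*c) + 4 = (c**2 + c*(-5 + c)) + 4 = 4 + c**2 + c*(-5 + c))
Q(h) = (4 + h + h**2 + h*(-5 + h))**2 (Q(h) = ((4 + h**2 + h*(-5 + h)) + h)**2 = (4 + h + h**2 + h*(-5 + h))**2)
Q(-695)/(((-303650 + 185)*(393551 - 208728))) = (4 - 4*(-695) + 2*(-695)**2)**2/(((-303650 + 185)*(393551 - 208728))) = (4 + 2780 + 2*483025)**2/((-303465*184823)) = (4 + 2780 + 966050)**2/(-56087311695) = 968834**2*(-1/56087311695) = 938639319556*(-1/56087311695) = -938639319556/56087311695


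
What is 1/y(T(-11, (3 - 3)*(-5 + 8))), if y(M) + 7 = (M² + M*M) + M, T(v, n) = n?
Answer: -⅐ ≈ -0.14286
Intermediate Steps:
y(M) = -7 + M + 2*M² (y(M) = -7 + ((M² + M*M) + M) = -7 + ((M² + M²) + M) = -7 + (2*M² + M) = -7 + (M + 2*M²) = -7 + M + 2*M²)
1/y(T(-11, (3 - 3)*(-5 + 8))) = 1/(-7 + (3 - 3)*(-5 + 8) + 2*((3 - 3)*(-5 + 8))²) = 1/(-7 + 0*3 + 2*(0*3)²) = 1/(-7 + 0 + 2*0²) = 1/(-7 + 0 + 2*0) = 1/(-7 + 0 + 0) = 1/(-7) = -⅐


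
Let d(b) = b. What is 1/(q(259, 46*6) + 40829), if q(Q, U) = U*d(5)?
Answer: 1/42209 ≈ 2.3692e-5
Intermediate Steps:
q(Q, U) = 5*U (q(Q, U) = U*5 = 5*U)
1/(q(259, 46*6) + 40829) = 1/(5*(46*6) + 40829) = 1/(5*276 + 40829) = 1/(1380 + 40829) = 1/42209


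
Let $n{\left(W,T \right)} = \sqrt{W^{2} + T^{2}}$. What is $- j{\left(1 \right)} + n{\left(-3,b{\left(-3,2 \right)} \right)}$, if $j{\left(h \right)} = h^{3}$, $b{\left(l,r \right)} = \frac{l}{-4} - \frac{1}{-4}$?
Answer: $-1 + \sqrt{10} \approx 2.1623$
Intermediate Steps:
$b{\left(l,r \right)} = \frac{1}{4} - \frac{l}{4}$ ($b{\left(l,r \right)} = l \left(- \frac{1}{4}\right) - - \frac{1}{4} = - \frac{l}{4} + \frac{1}{4} = \frac{1}{4} - \frac{l}{4}$)
$n{\left(W,T \right)} = \sqrt{T^{2} + W^{2}}$
$- j{\left(1 \right)} + n{\left(-3,b{\left(-3,2 \right)} \right)} = - 1^{3} + \sqrt{\left(\frac{1}{4} - - \frac{3}{4}\right)^{2} + \left(-3\right)^{2}} = \left(-1\right) 1 + \sqrt{\left(\frac{1}{4} + \frac{3}{4}\right)^{2} + 9} = -1 + \sqrt{1^{2} + 9} = -1 + \sqrt{1 + 9} = -1 + \sqrt{10}$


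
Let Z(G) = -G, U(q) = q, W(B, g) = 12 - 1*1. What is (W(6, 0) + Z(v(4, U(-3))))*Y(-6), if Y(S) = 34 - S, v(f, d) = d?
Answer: 560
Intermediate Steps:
W(B, g) = 11 (W(B, g) = 12 - 1 = 11)
(W(6, 0) + Z(v(4, U(-3))))*Y(-6) = (11 - 1*(-3))*(34 - 1*(-6)) = (11 + 3)*(34 + 6) = 14*40 = 560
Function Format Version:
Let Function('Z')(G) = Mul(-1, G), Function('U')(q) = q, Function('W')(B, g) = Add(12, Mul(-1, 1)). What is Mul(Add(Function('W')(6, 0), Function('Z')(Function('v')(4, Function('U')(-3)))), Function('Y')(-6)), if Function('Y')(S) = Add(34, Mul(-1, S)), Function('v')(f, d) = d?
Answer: 560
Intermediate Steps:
Function('W')(B, g) = 11 (Function('W')(B, g) = Add(12, -1) = 11)
Mul(Add(Function('W')(6, 0), Function('Z')(Function('v')(4, Function('U')(-3)))), Function('Y')(-6)) = Mul(Add(11, Mul(-1, -3)), Add(34, Mul(-1, -6))) = Mul(Add(11, 3), Add(34, 6)) = Mul(14, 40) = 560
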